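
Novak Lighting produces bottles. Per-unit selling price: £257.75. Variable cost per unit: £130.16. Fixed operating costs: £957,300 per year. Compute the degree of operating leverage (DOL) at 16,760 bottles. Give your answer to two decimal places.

1.81

Total contribution margin = 16,760 × £127.59 = £2,138,408.40.
Subtracting fixed costs: EBIT = £2,138,408.40 − £957,300 = £1,181,108.40.
So DOL = total CM / EBIT = £2,138,408.40 / £1,181,108.40 = 1.8105.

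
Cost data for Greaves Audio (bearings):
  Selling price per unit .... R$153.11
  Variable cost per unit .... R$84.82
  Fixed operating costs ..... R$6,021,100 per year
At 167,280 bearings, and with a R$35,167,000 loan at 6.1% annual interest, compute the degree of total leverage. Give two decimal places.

Contribution at this volume is 167,280 × R$68.29 = R$11,423,551.20.
Subtracting fixed costs: EBIT = R$11,423,551.20 − R$6,021,100 = R$5,402,451.20. Interest = R$2,145,187.00.
DOL = R$11,423,551.20 ÷ R$5,402,451.20 = 2.1145; DFL = R$5,402,451.20 ÷ R$3,257,264.20 = 1.6586.
DCL = DOL × DFL = 2.1145 × 1.6586 = 3.5071.

3.51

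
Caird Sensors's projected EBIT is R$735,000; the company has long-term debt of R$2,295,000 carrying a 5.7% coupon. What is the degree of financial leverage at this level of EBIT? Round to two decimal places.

1.22

Annual interest charges come to R$130,815.00.
Degree of financial leverage = EBIT / (EBIT − interest) = R$735,000 / R$604,185.00 = 1.2165.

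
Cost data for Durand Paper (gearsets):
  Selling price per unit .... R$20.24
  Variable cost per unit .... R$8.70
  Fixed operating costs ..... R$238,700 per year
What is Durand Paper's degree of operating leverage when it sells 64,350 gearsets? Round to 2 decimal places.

Total contribution margin = 64,350 × R$11.54 = R$742,599.00.
Subtracting fixed costs: EBIT = R$742,599.00 − R$238,700 = R$503,899.00.
DOL = contribution ÷ EBIT = R$742,599.00 ÷ R$503,899.00 = 1.4737.

1.47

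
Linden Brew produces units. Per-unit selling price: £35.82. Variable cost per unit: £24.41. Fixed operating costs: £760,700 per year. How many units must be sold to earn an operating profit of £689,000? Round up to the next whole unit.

127,056 units

Unit CM = price − variable cost = £35.82 − £24.41 = £11.41.
Units = (FC + target) / CM = (£760,700 + £689,000) / £11.41 = 127,055.21, so 127,056 units.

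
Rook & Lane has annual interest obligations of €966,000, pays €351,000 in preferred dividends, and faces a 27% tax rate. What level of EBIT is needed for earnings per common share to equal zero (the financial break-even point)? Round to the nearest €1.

€1,446,822

Preferred dividends are paid after tax, so their pre-tax equivalent is €351,000 ÷ (1 − 0.27) = €480,821.92.
EPS = 0 when EBIT covers interest plus the pre-tax preferred burden: €966,000 + €480,821.92 = €1,446,821.92.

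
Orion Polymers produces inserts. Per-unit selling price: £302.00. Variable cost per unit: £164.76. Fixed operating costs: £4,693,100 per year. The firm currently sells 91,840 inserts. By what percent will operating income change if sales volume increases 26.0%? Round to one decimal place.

Contribution at this volume is 91,840 × £137.24 = £12,604,121.60.
Subtracting fixed costs: EBIT = £12,604,121.60 − £4,693,100 = £7,911,021.60.
DOL = contribution ÷ EBIT = £12,604,121.60 ÷ £7,911,021.60 = 1.5932.
Operating income changes by 1.5932 × +26.0% = +41.4%.

+41.4%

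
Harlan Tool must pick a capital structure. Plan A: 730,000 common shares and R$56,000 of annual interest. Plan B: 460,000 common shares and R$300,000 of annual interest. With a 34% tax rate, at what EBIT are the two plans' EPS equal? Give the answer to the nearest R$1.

R$715,704

At indifference, (EBIT − 56,000)(1 − t)/730,000 = (EBIT − 300,000)(1 − t)/460,000.
The (1 − t) factor cancels: (EBIT − 56,000) × 460,000 = (EBIT − 300,000) × 730,000.
Solving, EBIT = (300,000·730,000 − 56,000·460,000) / (730,000 − 460,000) = 193,240,000,000 / 270,000 = 715,703.70.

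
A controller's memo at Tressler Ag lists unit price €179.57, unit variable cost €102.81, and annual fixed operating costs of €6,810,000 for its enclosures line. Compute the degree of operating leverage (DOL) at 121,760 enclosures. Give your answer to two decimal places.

3.69

Contribution at this volume is 121,760 × €76.76 = €9,346,297.60.
Subtracting fixed costs: EBIT = €9,346,297.60 − €6,810,000 = €2,536,297.60.
So DOL = total CM / EBIT = €9,346,297.60 / €2,536,297.60 = 3.6850.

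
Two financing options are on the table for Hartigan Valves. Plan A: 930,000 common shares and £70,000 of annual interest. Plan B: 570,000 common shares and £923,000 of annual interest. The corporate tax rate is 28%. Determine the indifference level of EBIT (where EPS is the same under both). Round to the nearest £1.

Set EPS_A = EPS_B: (EBIT − £70,000)(1 − 0.28) ÷ 930,000 = (EBIT − £923,000)(1 − 0.28) ÷ 570,000.
Cancelling (1 − t) and cross-multiplying: 570,000·(EBIT − 70,000) = 930,000·(EBIT − 923,000).
EBIT × (930,000 − 570,000) = 923,000 × 930,000 − 70,000 × 570,000 = 818,490,000,000, so EBIT = 818,490,000,000 ÷ 360,000 = 2,273,583.33.

£2,273,583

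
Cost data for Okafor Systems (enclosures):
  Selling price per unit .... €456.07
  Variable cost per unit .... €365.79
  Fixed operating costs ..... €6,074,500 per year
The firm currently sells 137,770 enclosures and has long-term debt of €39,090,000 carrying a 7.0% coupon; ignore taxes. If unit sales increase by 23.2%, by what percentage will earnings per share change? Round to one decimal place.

Total contribution margin = 137,770 × €90.28 = €12,437,875.60.
EBIT = €12,437,875.60 − €6,074,500 = €6,363,375.60.
Interest = €2,736,300.00, so EBIT − I = €3,627,075.60.
Degree of combined leverage = contribution ÷ (EBIT − I) = €12,437,875.60 ÷ €3,627,075.60 = 3.4292.
%ΔEPS = DCL × %ΔSales = 3.4292 × +23.2% = +79.6%.

+79.6%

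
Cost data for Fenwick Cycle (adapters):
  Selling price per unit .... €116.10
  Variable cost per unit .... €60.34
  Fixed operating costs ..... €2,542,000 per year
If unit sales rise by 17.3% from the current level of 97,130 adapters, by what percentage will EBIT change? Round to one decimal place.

Total contribution margin = 97,130 × €55.76 = €5,415,968.80.
EBIT = €5,415,968.80 − €2,542,000 = €2,873,968.80.
Degree of operating leverage = €5,415,968.80 / €2,873,968.80 = 1.8845.
So EBIT moves 1.8845 × (+17.3%) = +32.6%.

+32.6%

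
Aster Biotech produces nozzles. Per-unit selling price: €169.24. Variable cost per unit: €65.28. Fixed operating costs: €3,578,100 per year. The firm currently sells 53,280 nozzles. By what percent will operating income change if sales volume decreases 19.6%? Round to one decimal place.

-55.4%

Total contribution margin = 53,280 × €103.96 = €5,538,988.80.
EBIT = €5,538,988.80 − €3,578,100 = €1,960,888.80.
Degree of operating leverage = €5,538,988.80 / €1,960,888.80 = 2.8247.
Operating income changes by 2.8247 × -19.6% = -55.4%.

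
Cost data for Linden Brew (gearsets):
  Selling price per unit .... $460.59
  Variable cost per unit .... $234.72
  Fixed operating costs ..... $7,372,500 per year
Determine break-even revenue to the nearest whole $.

CM per unit = $460.59 − $234.72 = $225.87; CM ratio = $225.87 / $460.59 = 0.4904.
Break-even revenue = fixed costs × price ÷ CM = $7,372,500 × $460.59 ÷ $225.87 = $15,033,868.

$15,033,868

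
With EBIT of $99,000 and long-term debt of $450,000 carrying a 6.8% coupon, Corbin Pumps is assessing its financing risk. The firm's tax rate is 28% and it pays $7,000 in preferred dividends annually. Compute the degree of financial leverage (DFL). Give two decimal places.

1.69

Annual interest charges come to $30,600.00.
Pre-tax preferred-dividend burden = $7,000 ÷ (1 − 0.28) = $9,722.22.
DFL = EBIT ÷ [EBIT − I − D_p/(1−t)] = $99,000 ÷ [$99,000 − $30,600.00 − $9,722.22] = $99,000 ÷ $58,677.78 = 1.6872.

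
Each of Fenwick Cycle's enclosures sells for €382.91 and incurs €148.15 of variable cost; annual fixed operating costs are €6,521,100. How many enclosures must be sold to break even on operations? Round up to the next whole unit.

Unit CM = price − variable cost = €382.91 − €148.15 = €234.76.
Break-even volume = fixed costs ÷ CM per unit = €6,521,100 ÷ €234.76 = 27,777.73, so 27,778 enclosures.

27,778 enclosures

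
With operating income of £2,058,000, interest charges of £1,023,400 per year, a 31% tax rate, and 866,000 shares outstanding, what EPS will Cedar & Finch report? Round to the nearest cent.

Pre-tax income = £2,058,000 − £1,023,400.00 = £1,034,600.00.
After tax at 31%: net income = £1,034,600.00 × 0.69 = £713,874.00.
Per share: £713,874.00 / 866,000 shares = £0.82.

£0.82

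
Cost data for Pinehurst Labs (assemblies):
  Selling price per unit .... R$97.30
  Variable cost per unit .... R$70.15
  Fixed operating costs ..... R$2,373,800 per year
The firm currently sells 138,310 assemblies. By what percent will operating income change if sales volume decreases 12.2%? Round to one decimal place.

Total contribution margin = 138,310 × R$27.15 = R$3,755,116.50.
Operating income = contribution − fixed costs = R$3,755,116.50 − R$2,373,800 = R$1,381,316.50.
DOL = contribution ÷ EBIT = R$3,755,116.50 ÷ R$1,381,316.50 = 2.7185.
%ΔEBIT = DOL × %ΔSales = 2.7185 × -12.2% = -33.2%.

-33.2%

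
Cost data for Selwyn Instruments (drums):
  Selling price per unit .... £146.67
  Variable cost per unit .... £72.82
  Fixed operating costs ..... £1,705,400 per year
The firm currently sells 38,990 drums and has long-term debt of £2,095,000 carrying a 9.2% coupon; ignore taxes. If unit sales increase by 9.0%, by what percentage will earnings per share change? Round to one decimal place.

+26.4%

Contribution at this volume is 38,990 × £73.85 = £2,879,411.50.
Operating income = contribution − fixed costs = £2,879,411.50 − £1,705,400 = £1,174,011.50.
Interest = £192,740.00, so EBIT − I = £981,271.50.
Degree of combined leverage = contribution ÷ (EBIT − I) = £2,879,411.50 ÷ £981,271.50 = 2.9344.
%ΔEPS = DCL × %ΔSales = 2.9344 × +9.0% = +26.4%.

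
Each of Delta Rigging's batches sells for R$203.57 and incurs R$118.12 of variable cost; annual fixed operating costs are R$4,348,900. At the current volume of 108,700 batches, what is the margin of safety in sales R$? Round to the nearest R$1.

Contribution margin per unit = R$203.57 − R$118.12 = R$85.45. Break-even units = R$4,348,900 ÷ R$85.45 = 50,894.09; break-even revenue = 50,894.09 × R$203.57 = R$10,360,509.92.
Current sales = 108,700 × R$203.57 = R$22,128,059.00.
Margin of safety = R$22,128,059.00 − R$10,360,509.92 = R$11,767,549.

R$11,767,549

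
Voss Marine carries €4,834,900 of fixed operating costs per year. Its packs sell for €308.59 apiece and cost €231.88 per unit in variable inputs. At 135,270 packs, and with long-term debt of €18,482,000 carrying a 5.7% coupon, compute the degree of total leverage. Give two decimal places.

2.31

Total contribution margin = 135,270 × €76.71 = €10,376,561.70.
Operating income = contribution − fixed costs = €10,376,561.70 − €4,834,900 = €5,541,661.70. Interest = €1,053,474.00, so EBIT − I = €4,488,187.70.
DCL = contribution ÷ (EBIT − I) = €10,376,561.70 ÷ €4,488,187.70 = 2.3120.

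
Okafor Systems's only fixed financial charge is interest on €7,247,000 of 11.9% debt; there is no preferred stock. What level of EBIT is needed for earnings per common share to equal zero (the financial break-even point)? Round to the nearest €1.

€862,393

Annual interest = 11.9% × €7,247,000 = €862,393.00.
With no preferred dividends, EPS = 0 when EBIT exactly covers interest, so the financial break-even EBIT is €862,393.00.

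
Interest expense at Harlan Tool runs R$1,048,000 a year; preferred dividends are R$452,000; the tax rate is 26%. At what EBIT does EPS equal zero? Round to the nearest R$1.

Grossing the preferred dividend up to pre-tax terms: R$452,000 / (1 − 0.26) = R$610,810.81.
EPS = 0 when EBIT covers interest plus the pre-tax preferred burden: R$1,048,000 + R$610,810.81 = R$1,658,810.81.

R$1,658,811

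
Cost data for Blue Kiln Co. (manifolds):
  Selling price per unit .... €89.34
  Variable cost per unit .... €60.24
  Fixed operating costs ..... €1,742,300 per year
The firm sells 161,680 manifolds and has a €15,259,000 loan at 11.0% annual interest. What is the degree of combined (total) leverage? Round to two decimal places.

Contribution at this volume is 161,680 × €29.10 = €4,704,888.00.
Subtracting fixed costs: EBIT = €4,704,888.00 − €1,742,300 = €2,962,588.00. Interest = €1,678,490.00, so EBIT − I = €1,284,098.00.
Degree of total leverage = total CM / (EBIT − interest) = €4,704,888.00 / €1,284,098.00 = 3.6640.

3.66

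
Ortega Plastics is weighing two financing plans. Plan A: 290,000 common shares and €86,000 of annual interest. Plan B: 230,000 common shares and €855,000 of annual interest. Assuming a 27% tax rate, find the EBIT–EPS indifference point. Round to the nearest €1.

€3,802,833

Set EPS_A = EPS_B: (EBIT − €86,000)(1 − 0.27) ÷ 290,000 = (EBIT − €855,000)(1 − 0.27) ÷ 230,000.
The (1 − t) factor cancels: (EBIT − 86,000) × 230,000 = (EBIT − 855,000) × 290,000.
Solving, EBIT = (855,000·290,000 − 86,000·230,000) / (290,000 − 230,000) = 228,170,000,000 / 60,000 = 3,802,833.33.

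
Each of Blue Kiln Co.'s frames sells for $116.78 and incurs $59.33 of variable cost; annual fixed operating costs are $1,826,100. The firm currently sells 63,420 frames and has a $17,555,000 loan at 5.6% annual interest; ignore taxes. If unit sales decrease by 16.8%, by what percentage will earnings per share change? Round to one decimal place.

Total contribution margin = 63,420 × $57.45 = $3,643,479.00.
Subtracting fixed costs: EBIT = $3,643,479.00 − $1,826,100 = $1,817,379.00.
Interest = $983,080.00, so EBIT − I = $834,299.00.
DCL = total CM / (EBIT − I) = $3,643,479.00 / $834,299.00 = 4.3671.
EPS therefore changes by 4.3671 × (-16.8%) = -73.4%.

-73.4%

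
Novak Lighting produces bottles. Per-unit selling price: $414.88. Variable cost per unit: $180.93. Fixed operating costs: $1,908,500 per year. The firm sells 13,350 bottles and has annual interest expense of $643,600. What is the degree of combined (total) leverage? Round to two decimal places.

5.47

Total contribution margin = 13,350 × $233.95 = $3,123,232.50.
Subtracting fixed costs: EBIT = $3,123,232.50 − $1,908,500 = $1,214,732.50. Interest = $643,600.00.
DOL = $3,123,232.50 ÷ $1,214,732.50 = 2.5711; DFL = $1,214,732.50 ÷ $571,132.50 = 2.1269.
DCL = DOL × DFL = 2.5711 × 2.1269 = 5.4685.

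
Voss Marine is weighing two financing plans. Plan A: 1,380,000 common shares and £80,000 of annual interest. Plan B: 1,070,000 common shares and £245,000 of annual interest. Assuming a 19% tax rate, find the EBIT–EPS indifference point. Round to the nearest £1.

£814,516

At indifference, (EBIT − 80,000)(1 − t)/1,380,000 = (EBIT − 245,000)(1 − t)/1,070,000.
Cancelling (1 − t) and cross-multiplying: 1,070,000·(EBIT − 80,000) = 1,380,000·(EBIT − 245,000).
Solving, EBIT = (245,000·1,380,000 − 80,000·1,070,000) / (1,380,000 − 1,070,000) = 252,500,000,000 / 310,000 = 814,516.13.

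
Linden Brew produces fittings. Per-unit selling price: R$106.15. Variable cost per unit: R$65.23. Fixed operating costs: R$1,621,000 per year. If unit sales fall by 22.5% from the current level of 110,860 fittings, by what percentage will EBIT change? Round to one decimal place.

Contribution at this volume is 110,860 × R$40.92 = R$4,536,391.20.
Operating income = contribution − fixed costs = R$4,536,391.20 − R$1,621,000 = R$2,915,391.20.
DOL = contribution ÷ EBIT = R$4,536,391.20 ÷ R$2,915,391.20 = 1.5560.
Operating income changes by 1.5560 × -22.5% = -35.0%.

-35.0%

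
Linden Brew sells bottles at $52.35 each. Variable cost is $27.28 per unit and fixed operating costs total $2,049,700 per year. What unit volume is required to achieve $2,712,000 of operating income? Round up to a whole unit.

Contribution margin per unit = $52.35 − $27.28 = $25.07.
Need Q such that Q × $25.07 − $2,049,700 = $2,712,000, i.e. Q = $4,761,700 / $25.07 = 189,936.18 → 189,937.

189,937 bottles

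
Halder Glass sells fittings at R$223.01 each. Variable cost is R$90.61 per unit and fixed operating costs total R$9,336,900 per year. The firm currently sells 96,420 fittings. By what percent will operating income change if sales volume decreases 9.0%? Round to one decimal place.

At 96,420 units, contribution = 96,420 × R$132.40 = R$12,766,008.00.
EBIT = R$12,766,008.00 − R$9,336,900 = R$3,429,108.00.
Degree of operating leverage = R$12,766,008.00 / R$3,429,108.00 = 3.7228.
%ΔEBIT = DOL × %ΔSales = 3.7228 × -9.0% = -33.5%.

-33.5%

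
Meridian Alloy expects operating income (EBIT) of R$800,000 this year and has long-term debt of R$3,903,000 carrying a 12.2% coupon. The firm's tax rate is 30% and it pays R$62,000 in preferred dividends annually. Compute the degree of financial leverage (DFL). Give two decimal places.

Interest = R$476,166.00.
Pre-tax preferred-dividend burden = R$62,000 ÷ (1 − 0.30) = R$88,571.43.
DFL = EBIT ÷ [EBIT − I − D_p/(1−t)] = R$800,000 ÷ [R$800,000 − R$476,166.00 − R$88,571.43] = R$800,000 ÷ R$235,262.57 = 3.4005.

3.40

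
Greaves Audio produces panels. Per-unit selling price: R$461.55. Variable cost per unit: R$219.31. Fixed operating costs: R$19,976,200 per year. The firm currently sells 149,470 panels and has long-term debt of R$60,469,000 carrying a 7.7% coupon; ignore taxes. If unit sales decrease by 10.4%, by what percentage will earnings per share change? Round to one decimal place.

Total contribution margin = 149,470 × R$242.24 = R$36,207,612.80.
EBIT = R$36,207,612.80 − R$19,976,200 = R$16,231,412.80.
Interest = R$4,656,113.00, so EBIT − I = R$11,575,299.80.
Degree of combined leverage = contribution ÷ (EBIT − I) = R$36,207,612.80 ÷ R$11,575,299.80 = 3.1280.
%ΔEPS = DCL × %ΔSales = 3.1280 × -10.4% = -32.5%.

-32.5%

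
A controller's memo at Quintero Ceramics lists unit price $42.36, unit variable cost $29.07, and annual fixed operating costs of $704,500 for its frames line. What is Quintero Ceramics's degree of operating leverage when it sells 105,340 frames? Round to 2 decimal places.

2.01

At 105,340 units, contribution = 105,340 × $13.29 = $1,399,968.60.
Subtracting fixed costs: EBIT = $1,399,968.60 − $704,500 = $695,468.60.
DOL = contribution ÷ EBIT = $1,399,968.60 ÷ $695,468.60 = 2.0130.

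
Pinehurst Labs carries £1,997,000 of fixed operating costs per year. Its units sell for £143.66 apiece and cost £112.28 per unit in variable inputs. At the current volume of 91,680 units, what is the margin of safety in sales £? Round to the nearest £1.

Unit CM = price − variable cost = £143.66 − £112.28 = £31.38. Break-even units = £1,997,000 ÷ £31.38 = 63,639.26; break-even revenue = 63,639.26 × £143.66 = £9,142,416.19.
Actual sales revenue = 91,680 × £143.66 = £13,170,748.80.
Margin of safety = £13,170,748.80 − £9,142,416.19 = £4,028,333.

£4,028,333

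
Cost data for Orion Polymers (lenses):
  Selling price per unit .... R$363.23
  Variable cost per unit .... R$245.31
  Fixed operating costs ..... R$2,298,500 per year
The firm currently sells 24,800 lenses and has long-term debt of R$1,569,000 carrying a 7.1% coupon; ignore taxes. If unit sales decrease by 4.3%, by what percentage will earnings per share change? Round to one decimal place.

-24.4%

At 24,800 units, contribution = 24,800 × R$117.92 = R$2,924,416.00.
EBIT = R$2,924,416.00 − R$2,298,500 = R$625,916.00.
After interest of R$111,399.00, pre-tax earnings = R$514,517.00.
Degree of combined leverage = contribution ÷ (EBIT − I) = R$2,924,416.00 ÷ R$514,517.00 = 5.6838.
EPS therefore changes by 5.6838 × (-4.3%) = -24.4%.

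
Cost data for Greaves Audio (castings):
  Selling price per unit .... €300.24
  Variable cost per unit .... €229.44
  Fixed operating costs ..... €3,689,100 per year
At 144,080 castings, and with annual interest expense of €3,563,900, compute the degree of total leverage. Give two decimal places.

3.46

Contribution at this volume is 144,080 × €70.80 = €10,200,864.00.
EBIT = €10,200,864.00 − €3,689,100 = €6,511,764.00. Interest = €3,563,900.00, so EBIT − I = €2,947,864.00.
Degree of total leverage = total CM / (EBIT − interest) = €10,200,864.00 / €2,947,864.00 = 3.4604.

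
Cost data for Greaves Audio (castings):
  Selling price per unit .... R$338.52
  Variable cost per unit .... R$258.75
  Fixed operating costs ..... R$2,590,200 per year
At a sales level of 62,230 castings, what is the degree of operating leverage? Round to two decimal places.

2.09

At 62,230 units, contribution = 62,230 × R$79.77 = R$4,964,087.10.
EBIT = R$4,964,087.10 − R$2,590,200 = R$2,373,887.10.
DOL = contribution ÷ EBIT = R$4,964,087.10 ÷ R$2,373,887.10 = 2.0911.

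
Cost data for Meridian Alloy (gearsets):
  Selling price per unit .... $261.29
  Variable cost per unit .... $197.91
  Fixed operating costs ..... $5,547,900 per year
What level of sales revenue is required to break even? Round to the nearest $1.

Contribution margin per unit = $261.29 − $197.91 = $63.38, a CM ratio of $63.38 ÷ $261.29 = 0.2426.
Break-even sales = FC ÷ CM ratio = $5,547,900 × $261.29 / $63.38 = $22,871,739.

$22,871,739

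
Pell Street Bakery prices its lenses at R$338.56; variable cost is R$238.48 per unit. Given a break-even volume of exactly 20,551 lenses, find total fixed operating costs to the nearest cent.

R$2,056,744.08

Unit CM = price − variable cost = R$338.56 − R$238.48 = R$100.08.
Fixed costs = break-even units × CM = 20,551 × R$100.08 = R$2,056,744.08.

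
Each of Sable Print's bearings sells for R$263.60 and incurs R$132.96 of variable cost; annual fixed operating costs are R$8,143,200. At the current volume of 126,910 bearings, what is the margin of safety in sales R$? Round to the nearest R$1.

Unit CM = price − variable cost = R$263.60 − R$132.96 = R$130.64. Break-even units = R$8,143,200 ÷ R$130.64 = 62,333.13; break-even revenue = 62,333.13 × R$263.60 = R$16,431,012.86.
Actual sales revenue = 126,910 × R$263.60 = R$33,453,476.00.
Margin of safety = R$33,453,476.00 − R$16,431,012.86 = R$17,022,463.

R$17,022,463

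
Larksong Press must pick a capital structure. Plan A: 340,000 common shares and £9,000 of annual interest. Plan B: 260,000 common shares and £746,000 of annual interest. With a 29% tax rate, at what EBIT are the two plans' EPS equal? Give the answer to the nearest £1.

£3,141,250

Set EPS_A = EPS_B: (EBIT − £9,000)(1 − 0.29) ÷ 340,000 = (EBIT − £746,000)(1 − 0.29) ÷ 260,000.
The (1 − t) factor cancels: (EBIT − 9,000) × 260,000 = (EBIT − 746,000) × 340,000.
EBIT × (340,000 − 260,000) = 746,000 × 340,000 − 9,000 × 260,000 = 251,300,000,000, so EBIT = 251,300,000,000 ÷ 80,000 = 3,141,250.00.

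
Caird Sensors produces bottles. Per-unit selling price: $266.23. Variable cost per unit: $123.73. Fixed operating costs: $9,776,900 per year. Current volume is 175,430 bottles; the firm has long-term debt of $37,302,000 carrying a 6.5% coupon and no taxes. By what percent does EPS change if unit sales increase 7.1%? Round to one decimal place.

+13.9%

Contribution at this volume is 175,430 × $142.50 = $24,998,775.00.
EBIT = $24,998,775.00 − $9,776,900 = $15,221,875.00.
Interest = $2,424,630.00, so EBIT − I = $12,797,245.00.
DCL = total CM / (EBIT − I) = $24,998,775.00 / $12,797,245.00 = 1.9534.
EPS therefore changes by 1.9534 × (+7.1%) = +13.9%.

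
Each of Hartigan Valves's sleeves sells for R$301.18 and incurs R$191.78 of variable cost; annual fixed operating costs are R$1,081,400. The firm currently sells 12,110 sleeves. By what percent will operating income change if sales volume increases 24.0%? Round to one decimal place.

Contribution at this volume is 12,110 × R$109.40 = R$1,324,834.00.
Subtracting fixed costs: EBIT = R$1,324,834.00 − R$1,081,400 = R$243,434.00.
So DOL = total CM / EBIT = R$1,324,834.00 / R$243,434.00 = 5.4423.
Operating income changes by 5.4423 × +24.0% = +130.6%.

+130.6%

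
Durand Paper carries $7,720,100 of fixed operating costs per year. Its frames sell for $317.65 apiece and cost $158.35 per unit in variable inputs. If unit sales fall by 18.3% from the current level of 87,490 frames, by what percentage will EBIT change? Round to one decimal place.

-41.0%

Total contribution margin = 87,490 × $159.30 = $13,937,157.00.
EBIT = $13,937,157.00 − $7,720,100 = $6,217,057.00.
Degree of operating leverage = $13,937,157.00 / $6,217,057.00 = 2.2418.
Operating income changes by 2.2418 × -18.3% = -41.0%.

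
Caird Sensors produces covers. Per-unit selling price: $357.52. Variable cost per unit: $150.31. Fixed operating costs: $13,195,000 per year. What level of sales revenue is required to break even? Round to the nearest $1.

$22,766,644

CM per unit = $357.52 − $150.31 = $207.21; CM ratio = $207.21 / $357.52 = 0.5796.
Break-even sales = FC ÷ CM ratio = $13,195,000 × $357.52 / $207.21 = $22,766,644.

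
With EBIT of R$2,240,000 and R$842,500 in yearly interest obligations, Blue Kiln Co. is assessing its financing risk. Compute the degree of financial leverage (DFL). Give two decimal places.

Interest = R$842,500.00.
DFL = EBIT ÷ (EBIT − I) = R$2,240,000 ÷ (R$2,240,000 − R$842,500.00) = R$2,240,000 ÷ R$1,397,500.00 = 1.6029.

1.60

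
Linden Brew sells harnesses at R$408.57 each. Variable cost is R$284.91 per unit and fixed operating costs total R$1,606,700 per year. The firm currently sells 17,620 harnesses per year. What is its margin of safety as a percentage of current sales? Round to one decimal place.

Contribution margin per unit = R$408.57 − R$284.91 = R$123.66. Break-even units = R$1,606,700 ÷ R$123.66 = 12,992.88; break-even revenue = 12,992.88 × R$408.57 = R$5,308,502.50.
Current sales = 17,620 × R$408.57 = R$7,199,003.40.
Margin of safety = (R$7,199,003.40 − R$5,308,502.50) ÷ R$7,199,003.40 = 26.3%.

26.3%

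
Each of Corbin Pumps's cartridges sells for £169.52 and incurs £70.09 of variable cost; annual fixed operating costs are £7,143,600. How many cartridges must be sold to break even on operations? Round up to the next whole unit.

71,846 cartridges

Unit CM = price − variable cost = £169.52 − £70.09 = £99.43.
Units to break even: £7,143,600 ÷ £99.43 = 71,845.52, rounded up to 71,846.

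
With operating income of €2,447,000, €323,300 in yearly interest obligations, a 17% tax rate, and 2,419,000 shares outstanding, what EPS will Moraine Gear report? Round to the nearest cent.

€0.73

Interest = €323,300.00, so EBT = €2,447,000 − €323,300.00 = €2,123,700.00.
Net income = €2,123,700.00 × (1 − 0.17) = €1,762,671.00.
Per share: €1,762,671.00 / 2,419,000 shares = €0.73.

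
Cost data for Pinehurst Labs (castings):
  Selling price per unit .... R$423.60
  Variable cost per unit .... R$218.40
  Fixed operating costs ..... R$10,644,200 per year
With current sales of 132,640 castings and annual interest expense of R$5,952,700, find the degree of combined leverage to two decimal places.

Total contribution margin = 132,640 × R$205.20 = R$27,217,728.00.
Operating income = contribution − fixed costs = R$27,217,728.00 − R$10,644,200 = R$16,573,528.00. Interest = R$5,952,700.00, so EBIT − I = R$10,620,828.00.
DCL = contribution ÷ (EBIT − I) = R$27,217,728.00 ÷ R$10,620,828.00 = 2.5627.

2.56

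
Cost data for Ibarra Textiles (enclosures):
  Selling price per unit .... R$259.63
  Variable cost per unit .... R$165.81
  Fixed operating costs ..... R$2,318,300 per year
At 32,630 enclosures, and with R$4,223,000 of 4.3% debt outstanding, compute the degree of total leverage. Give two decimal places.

Contribution at this volume is 32,630 × R$93.82 = R$3,061,346.60.
Operating income = contribution − fixed costs = R$3,061,346.60 − R$2,318,300 = R$743,046.60. Interest = R$181,589.00, so EBIT − I = R$561,457.60.
DCL = contribution ÷ (EBIT − I) = R$3,061,346.60 ÷ R$561,457.60 = 5.4525.

5.45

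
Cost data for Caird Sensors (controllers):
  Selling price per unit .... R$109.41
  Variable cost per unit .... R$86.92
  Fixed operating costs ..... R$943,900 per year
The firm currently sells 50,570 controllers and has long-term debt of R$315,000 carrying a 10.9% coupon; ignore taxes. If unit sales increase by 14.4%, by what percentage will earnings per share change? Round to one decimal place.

Contribution at this volume is 50,570 × R$22.49 = R$1,137,319.30.
Operating income = contribution − fixed costs = R$1,137,319.30 − R$943,900 = R$193,419.30.
Interest = R$34,335.00, so EBIT − I = R$159,084.30.
DCL = total CM / (EBIT − I) = R$1,137,319.30 / R$159,084.30 = 7.1492.
%ΔEPS = DCL × %ΔSales = 7.1492 × +14.4% = +102.9%.

+102.9%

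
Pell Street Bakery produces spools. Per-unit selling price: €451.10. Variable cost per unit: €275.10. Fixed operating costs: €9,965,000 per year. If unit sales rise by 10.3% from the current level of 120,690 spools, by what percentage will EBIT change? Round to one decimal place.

Total contribution margin = 120,690 × €176.00 = €21,241,440.00.
EBIT = €21,241,440.00 − €9,965,000 = €11,276,440.00.
So DOL = total CM / EBIT = €21,241,440.00 / €11,276,440.00 = 1.8837.
Operating income changes by 1.8837 × +10.3% = +19.4%.

+19.4%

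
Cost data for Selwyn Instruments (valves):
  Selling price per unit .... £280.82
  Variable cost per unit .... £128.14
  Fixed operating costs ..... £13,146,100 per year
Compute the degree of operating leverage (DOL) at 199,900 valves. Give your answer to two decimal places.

1.76

At 199,900 units, contribution = 199,900 × £152.68 = £30,520,732.00.
Operating income = contribution − fixed costs = £30,520,732.00 − £13,146,100 = £17,374,632.00.
DOL = contribution ÷ EBIT = £30,520,732.00 ÷ £17,374,632.00 = 1.7566.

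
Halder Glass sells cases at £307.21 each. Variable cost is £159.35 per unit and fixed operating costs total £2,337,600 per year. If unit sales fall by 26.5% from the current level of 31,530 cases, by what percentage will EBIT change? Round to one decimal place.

Contribution at this volume is 31,530 × £147.86 = £4,662,025.80.
EBIT = £4,662,025.80 − £2,337,600 = £2,324,425.80.
Degree of operating leverage = £4,662,025.80 / £2,324,425.80 = 2.0057.
Operating income changes by 2.0057 × -26.5% = -53.2%.

-53.2%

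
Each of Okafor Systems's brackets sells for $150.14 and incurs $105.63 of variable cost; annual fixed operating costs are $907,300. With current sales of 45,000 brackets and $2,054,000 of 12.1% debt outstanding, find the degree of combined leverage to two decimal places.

2.36

Total contribution margin = 45,000 × $44.51 = $2,002,950.00.
EBIT = $2,002,950.00 − $907,300 = $1,095,650.00. Interest = $248,534.00, so EBIT − I = $847,116.00.
Degree of total leverage = total CM / (EBIT − interest) = $2,002,950.00 / $847,116.00 = 2.3644.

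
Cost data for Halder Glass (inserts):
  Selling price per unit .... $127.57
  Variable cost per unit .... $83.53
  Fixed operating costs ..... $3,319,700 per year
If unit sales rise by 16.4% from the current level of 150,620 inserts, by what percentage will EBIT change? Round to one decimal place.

+32.8%

Contribution at this volume is 150,620 × $44.04 = $6,633,304.80.
EBIT = $6,633,304.80 − $3,319,700 = $3,313,604.80.
Degree of operating leverage = $6,633,304.80 / $3,313,604.80 = 2.0018.
So EBIT moves 2.0018 × (+16.4%) = +32.8%.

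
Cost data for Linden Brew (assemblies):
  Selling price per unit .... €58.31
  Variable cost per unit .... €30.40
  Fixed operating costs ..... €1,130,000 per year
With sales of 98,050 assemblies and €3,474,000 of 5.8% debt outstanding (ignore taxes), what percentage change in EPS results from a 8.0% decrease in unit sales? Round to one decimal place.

Total contribution margin = 98,050 × €27.91 = €2,736,575.50.
EBIT = €2,736,575.50 − €1,130,000 = €1,606,575.50.
Interest = €201,492.00, so EBIT − I = €1,405,083.50.
Degree of combined leverage = contribution ÷ (EBIT − I) = €2,736,575.50 ÷ €1,405,083.50 = 1.9476.
%ΔEPS = DCL × %ΔSales = 1.9476 × -8.0% = -15.6%.

-15.6%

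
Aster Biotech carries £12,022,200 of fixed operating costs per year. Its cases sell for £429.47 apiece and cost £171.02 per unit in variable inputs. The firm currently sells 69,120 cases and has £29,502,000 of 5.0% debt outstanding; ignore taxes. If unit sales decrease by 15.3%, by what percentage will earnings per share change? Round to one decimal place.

Contribution at this volume is 69,120 × £258.45 = £17,864,064.00.
Operating income = contribution − fixed costs = £17,864,064.00 − £12,022,200 = £5,841,864.00.
After interest of £1,475,100.00, pre-tax earnings = £4,366,764.00.
Degree of combined leverage = contribution ÷ (EBIT − I) = £17,864,064.00 ÷ £4,366,764.00 = 4.0909.
%ΔEPS = DCL × %ΔSales = 4.0909 × -15.3% = -62.6%.

-62.6%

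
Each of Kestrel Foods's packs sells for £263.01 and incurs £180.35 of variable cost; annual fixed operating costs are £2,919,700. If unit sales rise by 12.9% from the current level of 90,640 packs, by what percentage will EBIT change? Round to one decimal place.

Contribution at this volume is 90,640 × £82.66 = £7,492,302.40.
Operating income = contribution − fixed costs = £7,492,302.40 − £2,919,700 = £4,572,602.40.
So DOL = total CM / EBIT = £7,492,302.40 / £4,572,602.40 = 1.6385.
%ΔEBIT = DOL × %ΔSales = 1.6385 × +12.9% = +21.1%.

+21.1%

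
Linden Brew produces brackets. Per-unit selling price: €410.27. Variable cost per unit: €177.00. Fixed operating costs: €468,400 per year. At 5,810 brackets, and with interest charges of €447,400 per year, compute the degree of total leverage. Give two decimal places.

Contribution at this volume is 5,810 × €233.27 = €1,355,298.70.
Subtracting fixed costs: EBIT = €1,355,298.70 − €468,400 = €886,898.70. Interest = €447,400.00, so EBIT − I = €439,498.70.
DCL = contribution ÷ (EBIT − I) = €1,355,298.70 ÷ €439,498.70 = 3.0837.

3.08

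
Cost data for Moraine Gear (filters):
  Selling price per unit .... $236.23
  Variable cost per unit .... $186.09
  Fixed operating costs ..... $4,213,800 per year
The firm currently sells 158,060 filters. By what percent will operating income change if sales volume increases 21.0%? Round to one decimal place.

+44.8%

At 158,060 units, contribution = 158,060 × $50.14 = $7,925,128.40.
EBIT = $7,925,128.40 − $4,213,800 = $3,711,328.40.
Degree of operating leverage = $7,925,128.40 / $3,711,328.40 = 2.1354.
So EBIT moves 2.1354 × (+21.0%) = +44.8%.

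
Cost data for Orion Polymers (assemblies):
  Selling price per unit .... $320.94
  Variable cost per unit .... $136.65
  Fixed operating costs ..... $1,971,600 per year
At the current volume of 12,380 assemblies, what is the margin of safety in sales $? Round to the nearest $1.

$539,707

Unit CM = price − variable cost = $320.94 − $136.65 = $184.29. Break-even units = $1,971,600 ÷ $184.29 = 10,698.36; break-even revenue = 10,698.36 × $320.94 = $3,433,530.33.
Actual sales revenue = 12,380 × $320.94 = $3,973,237.20.
Margin of safety = $3,973,237.20 − $3,433,530.33 = $539,707.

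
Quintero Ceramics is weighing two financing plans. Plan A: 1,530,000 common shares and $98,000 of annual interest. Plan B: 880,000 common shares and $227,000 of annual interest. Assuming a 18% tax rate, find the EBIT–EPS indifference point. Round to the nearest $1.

Set EPS_A = EPS_B: (EBIT − $98,000)(1 − 0.18) ÷ 1,530,000 = (EBIT − $227,000)(1 − 0.18) ÷ 880,000.
Cancelling (1 − t) and cross-multiplying: 880,000·(EBIT − 98,000) = 1,530,000·(EBIT − 227,000).
EBIT × (1,530,000 − 880,000) = 227,000 × 1,530,000 − 98,000 × 880,000 = 261,070,000,000, so EBIT = 261,070,000,000 ÷ 650,000 = 401,646.15.

$401,646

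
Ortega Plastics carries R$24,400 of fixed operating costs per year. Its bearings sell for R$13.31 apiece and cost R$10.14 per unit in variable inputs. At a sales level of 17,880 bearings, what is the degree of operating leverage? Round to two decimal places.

At 17,880 units, contribution = 17,880 × R$3.17 = R$56,679.60.
Operating income = contribution − fixed costs = R$56,679.60 − R$24,400 = R$32,279.60.
So DOL = total CM / EBIT = R$56,679.60 / R$32,279.60 = 1.7559.

1.76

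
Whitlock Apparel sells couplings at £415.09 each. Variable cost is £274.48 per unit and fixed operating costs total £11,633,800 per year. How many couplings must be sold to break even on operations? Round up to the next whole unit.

82,739 couplings

Contribution margin per unit = £415.09 − £274.48 = £140.61.
Break-even Q = £11,633,800 / £140.61 = 82,738.07 → 82,739 couplings.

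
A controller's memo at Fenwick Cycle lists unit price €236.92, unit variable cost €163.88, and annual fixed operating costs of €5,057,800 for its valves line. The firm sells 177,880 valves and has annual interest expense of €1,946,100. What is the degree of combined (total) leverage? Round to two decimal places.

Total contribution margin = 177,880 × €73.04 = €12,992,355.20.
Subtracting fixed costs: EBIT = €12,992,355.20 − €5,057,800 = €7,934,555.20. Interest = €1,946,100.00.
DOL = €12,992,355.20 ÷ €7,934,555.20 = 1.6374; DFL = €7,934,555.20 ÷ €5,988,455.20 = 1.3250.
DCL = DOL × DFL = 1.6374 × 1.3250 = 2.1696.

2.17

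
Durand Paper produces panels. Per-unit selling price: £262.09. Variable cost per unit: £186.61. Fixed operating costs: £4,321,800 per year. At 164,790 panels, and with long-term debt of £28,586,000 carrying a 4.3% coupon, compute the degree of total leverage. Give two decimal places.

Contribution at this volume is 164,790 × £75.48 = £12,438,349.20.
Subtracting fixed costs: EBIT = £12,438,349.20 − £4,321,800 = £8,116,549.20. Interest = £1,229,198.00, so EBIT − I = £6,887,351.20.
DCL = contribution ÷ (EBIT − I) = £12,438,349.20 ÷ £6,887,351.20 = 1.8060.

1.81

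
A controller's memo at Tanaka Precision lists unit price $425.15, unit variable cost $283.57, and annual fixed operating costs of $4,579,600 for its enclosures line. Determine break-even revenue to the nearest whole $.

$13,752,062

Contribution margin per unit = $425.15 − $283.57 = $141.58, a CM ratio of $141.58 ÷ $425.15 = 0.3330.
Break-even revenue = fixed costs × price ÷ CM = $4,579,600 × $425.15 ÷ $141.58 = $13,752,062.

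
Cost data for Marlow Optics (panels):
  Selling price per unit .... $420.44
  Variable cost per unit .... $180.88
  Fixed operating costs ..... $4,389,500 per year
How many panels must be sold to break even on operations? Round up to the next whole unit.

18,324 panels

Unit CM = price − variable cost = $420.44 − $180.88 = $239.56.
Break-even volume = fixed costs ÷ CM per unit = $4,389,500 ÷ $239.56 = 18,323.18, so 18,324 panels.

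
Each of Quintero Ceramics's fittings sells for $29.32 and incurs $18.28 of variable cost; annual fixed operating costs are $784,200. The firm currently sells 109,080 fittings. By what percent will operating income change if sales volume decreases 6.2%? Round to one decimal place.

At 109,080 units, contribution = 109,080 × $11.04 = $1,204,243.20.
Operating income = contribution − fixed costs = $1,204,243.20 − $784,200 = $420,043.20.
DOL = contribution ÷ EBIT = $1,204,243.20 ÷ $420,043.20 = 2.8670.
So EBIT moves 2.8670 × (-6.2%) = -17.8%.

-17.8%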